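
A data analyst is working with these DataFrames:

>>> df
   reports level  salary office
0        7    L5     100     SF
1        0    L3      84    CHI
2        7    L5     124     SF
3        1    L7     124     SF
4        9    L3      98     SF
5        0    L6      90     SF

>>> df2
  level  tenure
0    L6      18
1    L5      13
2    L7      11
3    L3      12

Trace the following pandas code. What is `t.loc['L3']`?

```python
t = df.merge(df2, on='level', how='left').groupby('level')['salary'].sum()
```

182

merge on 'level' (how='left') → 6 rows:
   reports level  salary office  tenure
0        7    L5     100     SF      13
1        0    L3      84    CHI      12
2        7    L5     124     SF      13
3        1    L7     124     SF      11
4        9    L3      98     SF      12
5        0    L6      90     SF      18
group by level, sum of salary:
level
L3    182
L5    224
L6     90
L7    124
Name: salary, dtype: int64
So loc['L3'] = 182.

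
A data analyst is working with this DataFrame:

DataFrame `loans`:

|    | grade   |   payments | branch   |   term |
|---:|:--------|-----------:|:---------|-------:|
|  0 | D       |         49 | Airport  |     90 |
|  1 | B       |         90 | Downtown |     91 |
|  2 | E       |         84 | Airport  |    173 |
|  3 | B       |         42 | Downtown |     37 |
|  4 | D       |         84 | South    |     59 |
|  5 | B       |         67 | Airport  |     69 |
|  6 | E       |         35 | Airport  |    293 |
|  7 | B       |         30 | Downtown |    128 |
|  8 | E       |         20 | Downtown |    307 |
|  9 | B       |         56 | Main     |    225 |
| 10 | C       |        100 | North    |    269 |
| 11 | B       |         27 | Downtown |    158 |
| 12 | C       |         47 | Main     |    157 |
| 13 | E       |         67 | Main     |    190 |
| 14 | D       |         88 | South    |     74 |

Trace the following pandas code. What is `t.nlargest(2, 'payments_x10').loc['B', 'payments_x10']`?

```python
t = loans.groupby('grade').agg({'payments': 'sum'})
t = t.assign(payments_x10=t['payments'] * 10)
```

group by grade, sum of payments:
       payments
grade          
B           312
C           147
D           221
E           206
add column payments_x10 = t['payments'] * 10:
       payments  payments_x10
grade                        
B           312          3120
C           147          1470
D           221          2210
E           206          2060
take 2 rows with largest payments_x10:
       payments  payments_x10
grade                        
B           312          3120
D           221          2210
So loc['B', 'payments_x10'] = 3120.

3120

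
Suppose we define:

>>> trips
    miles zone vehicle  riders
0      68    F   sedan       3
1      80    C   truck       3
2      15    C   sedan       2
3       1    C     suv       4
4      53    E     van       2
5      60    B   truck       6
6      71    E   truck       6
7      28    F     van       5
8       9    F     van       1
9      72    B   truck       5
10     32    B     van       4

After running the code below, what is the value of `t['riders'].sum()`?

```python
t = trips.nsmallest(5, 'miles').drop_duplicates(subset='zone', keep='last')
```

11

take 5 rows with smallest miles:
    miles zone vehicle  riders
3       1    C     suv       4
8       9    F     van       1
2      15    C   sedan       2
7      28    F     van       5
10     32    B     van       4
drop duplicate zone (keep=last):
    miles zone vehicle  riders
2      15    C   sedan       2
7      28    F     van       5
10     32    B     van       4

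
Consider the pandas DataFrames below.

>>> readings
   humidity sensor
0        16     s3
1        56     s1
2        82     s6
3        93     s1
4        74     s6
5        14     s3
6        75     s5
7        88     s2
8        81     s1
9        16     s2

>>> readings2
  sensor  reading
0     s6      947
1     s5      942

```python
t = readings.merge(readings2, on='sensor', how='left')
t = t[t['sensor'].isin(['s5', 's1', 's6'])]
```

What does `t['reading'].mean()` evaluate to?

merge on 'sensor' (how='left') → 10 rows:
   humidity sensor  reading
0        16     s3      NaN
1        56     s1      NaN
2        82     s6    947.0
3        93     s1      NaN
4        74     s6    947.0
5        14     s3      NaN
6        75     s5    942.0
7        88     s2      NaN
8        81     s1      NaN
9        16     s2      NaN
filter rows where sensor in ['s5', 's1', 's6']:
   humidity sensor  reading
1        56     s1      NaN
2        82     s6    947.0
3        93     s1      NaN
4        74     s6    947.0
6        75     s5    942.0
8        81     s1      NaN
Then the mean of column 'reading': 945.333333333

945.333333333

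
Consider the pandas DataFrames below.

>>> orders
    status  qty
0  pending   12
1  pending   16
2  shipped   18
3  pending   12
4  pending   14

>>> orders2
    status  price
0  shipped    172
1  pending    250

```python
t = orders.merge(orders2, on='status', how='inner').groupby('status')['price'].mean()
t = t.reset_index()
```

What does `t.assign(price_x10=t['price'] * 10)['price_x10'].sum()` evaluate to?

4220.0

merge on 'status' (how='inner') → 5 rows:
    status  qty  price
0  pending   12    250
1  pending   16    250
2  shipped   18    172
3  pending   12    250
4  pending   14    250
group by status, mean of price:
status
pending    250.0
shipped    172.0
Name: price, dtype: float64
reset_index():
    status  price
0  pending  250.0
1  shipped  172.0
add column price_x10 = t['price'] * 10:
    status  price  price_x10
0  pending  250.0     2500.0
1  shipped  172.0     1720.0
Reading off the sum of column 'price_x10', we get 4220.0.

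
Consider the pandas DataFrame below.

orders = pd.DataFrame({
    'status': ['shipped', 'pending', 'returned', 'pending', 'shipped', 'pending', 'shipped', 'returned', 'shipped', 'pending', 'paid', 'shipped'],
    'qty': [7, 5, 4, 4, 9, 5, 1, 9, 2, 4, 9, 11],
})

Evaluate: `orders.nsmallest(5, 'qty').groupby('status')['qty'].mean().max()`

4.0

take 5 rows with smallest qty:
     status  qty
6   shipped    1
8   shipped    2
2  returned    4
3   pending    4
9   pending    4
group by status, mean of qty:
status
pending     4.0
returned    4.0
shipped     1.5
Name: qty, dtype: float64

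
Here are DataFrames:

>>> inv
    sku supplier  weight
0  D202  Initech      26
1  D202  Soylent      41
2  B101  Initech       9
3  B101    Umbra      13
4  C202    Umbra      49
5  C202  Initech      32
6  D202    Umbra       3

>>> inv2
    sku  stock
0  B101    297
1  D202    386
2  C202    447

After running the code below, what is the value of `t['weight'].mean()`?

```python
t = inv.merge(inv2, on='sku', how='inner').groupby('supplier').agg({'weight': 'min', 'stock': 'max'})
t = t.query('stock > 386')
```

merge on 'sku' (how='inner') → 7 rows:
    sku supplier  weight  stock
0  D202  Initech      26    386
1  D202  Soylent      41    386
2  B101  Initech       9    297
3  B101    Umbra      13    297
4  C202    Umbra      49    447
5  C202  Initech      32    447
6  D202    Umbra       3    386
group by supplier: min(weight), max(stock):
          weight  stock
supplier               
Initech        9    447
Soylent       41    386
Umbra          3    447
filter rows where stock > 386:
          weight  stock
supplier               
Initech        9    447
Umbra          3    447
Then the mean of column 'weight': 6.0

6.0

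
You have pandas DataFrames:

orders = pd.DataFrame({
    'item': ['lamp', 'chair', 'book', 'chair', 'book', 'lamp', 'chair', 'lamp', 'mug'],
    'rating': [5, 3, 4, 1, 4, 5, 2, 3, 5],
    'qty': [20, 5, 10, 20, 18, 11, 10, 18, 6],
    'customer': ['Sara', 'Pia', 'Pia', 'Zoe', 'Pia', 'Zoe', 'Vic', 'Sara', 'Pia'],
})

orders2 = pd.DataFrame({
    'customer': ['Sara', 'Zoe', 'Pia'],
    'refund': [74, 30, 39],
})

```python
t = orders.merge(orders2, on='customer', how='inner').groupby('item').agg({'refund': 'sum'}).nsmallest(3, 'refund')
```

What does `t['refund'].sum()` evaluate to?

186

merge on 'customer' (how='inner') → 8 rows:
    item  rating  qty customer  refund
0   lamp       5   20     Sara      74
1  chair       3    5      Pia      39
2   book       4   10      Pia      39
3  chair       1   20      Zoe      30
4   book       4   18      Pia      39
5   lamp       5   11      Zoe      30
6   lamp       3   18     Sara      74
7    mug       5    6      Pia      39
group by item, sum of refund:
       refund
item         
book       78
chair      69
lamp      178
mug        39
take 3 rows with smallest refund:
       refund
item         
mug        39
chair      69
book       78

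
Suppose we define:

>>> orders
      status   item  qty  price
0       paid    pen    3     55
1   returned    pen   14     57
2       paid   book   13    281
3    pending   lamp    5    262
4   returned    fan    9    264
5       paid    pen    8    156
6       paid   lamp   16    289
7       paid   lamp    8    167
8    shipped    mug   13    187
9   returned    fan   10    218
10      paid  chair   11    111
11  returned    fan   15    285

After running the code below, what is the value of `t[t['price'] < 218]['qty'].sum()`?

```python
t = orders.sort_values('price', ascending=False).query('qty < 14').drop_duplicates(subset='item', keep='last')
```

sort by price descending:
      status   item  qty  price
6       paid   lamp   16    289
11  returned    fan   15    285
2       paid   book   13    281
4   returned    fan    9    264
3    pending   lamp    5    262
9   returned    fan   10    218
8    shipped    mug   13    187
7       paid   lamp    8    167
5       paid    pen    8    156
10      paid  chair   11    111
1   returned    pen   14     57
0       paid    pen    3     55
filter rows where qty < 14:
      status   item  qty  price
2       paid   book   13    281
4   returned    fan    9    264
3    pending   lamp    5    262
9   returned    fan   10    218
8    shipped    mug   13    187
7       paid   lamp    8    167
5       paid    pen    8    156
10      paid  chair   11    111
0       paid    pen    3     55
drop duplicate item (keep=last):
      status   item  qty  price
2       paid   book   13    281
9   returned    fan   10    218
8    shipped    mug   13    187
7       paid   lamp    8    167
10      paid  chair   11    111
0       paid    pen    3     55
filter rows where price < 218:
     status   item  qty  price
8   shipped    mug   13    187
7      paid   lamp    8    167
10     paid  chair   11    111
0      paid    pen    3     55
Reading off the sum of column 'qty', we get 35.

35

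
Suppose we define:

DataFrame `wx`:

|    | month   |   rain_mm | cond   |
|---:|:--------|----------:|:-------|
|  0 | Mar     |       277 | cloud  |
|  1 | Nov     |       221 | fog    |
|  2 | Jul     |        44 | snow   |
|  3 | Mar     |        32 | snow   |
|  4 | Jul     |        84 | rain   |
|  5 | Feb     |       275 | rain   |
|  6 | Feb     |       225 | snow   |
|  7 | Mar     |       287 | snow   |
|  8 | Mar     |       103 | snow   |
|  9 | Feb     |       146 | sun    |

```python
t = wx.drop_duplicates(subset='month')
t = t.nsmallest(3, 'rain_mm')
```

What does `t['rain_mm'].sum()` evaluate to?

540

drop duplicate month (keep=first):
  month  rain_mm   cond
0   Mar      277  cloud
1   Nov      221    fog
2   Jul       44   snow
5   Feb      275   rain
take 3 rows with smallest rain_mm:
  month  rain_mm  cond
2   Jul       44  snow
1   Nov      221   fog
5   Feb      275  rain
So sum() = 540.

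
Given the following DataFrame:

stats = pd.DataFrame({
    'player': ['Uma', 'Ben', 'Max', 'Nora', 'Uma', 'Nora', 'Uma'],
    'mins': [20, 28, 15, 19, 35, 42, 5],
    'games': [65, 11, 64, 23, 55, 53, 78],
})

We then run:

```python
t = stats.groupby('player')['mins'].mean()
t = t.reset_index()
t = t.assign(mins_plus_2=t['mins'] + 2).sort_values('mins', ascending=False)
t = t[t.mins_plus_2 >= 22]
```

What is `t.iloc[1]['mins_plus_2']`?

30.0

group by player, mean of mins:
player
Ben     28.0
Max     15.0
Nora    30.5
Uma     20.0
Name: mins, dtype: float64
reset_index():
  player  mins
0    Ben  28.0
1    Max  15.0
2   Nora  30.5
3    Uma  20.0
add column mins_plus_2 = t['mins'] + 2:
  player  mins  mins_plus_2
0    Ben  28.0         30.0
1    Max  15.0         17.0
2   Nora  30.5         32.5
3    Uma  20.0         22.0
sort by mins descending:
  player  mins  mins_plus_2
2   Nora  30.5         32.5
0    Ben  28.0         30.0
3    Uma  20.0         22.0
1    Max  15.0         17.0
filter rows where mins_plus_2 >= 22:
  player  mins  mins_plus_2
2   Nora  30.5         32.5
0    Ben  28.0         30.0
3    Uma  20.0         22.0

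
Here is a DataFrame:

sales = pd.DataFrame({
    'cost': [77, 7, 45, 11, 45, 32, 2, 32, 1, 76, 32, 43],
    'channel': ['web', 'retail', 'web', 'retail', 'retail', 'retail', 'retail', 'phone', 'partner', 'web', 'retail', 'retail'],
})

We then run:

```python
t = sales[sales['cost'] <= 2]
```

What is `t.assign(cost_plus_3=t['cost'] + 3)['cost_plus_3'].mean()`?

4.5

filter rows where cost <= 2:
   cost  channel
6     2   retail
8     1  partner
add column cost_plus_3 = t['cost'] + 3:
   cost  channel  cost_plus_3
6     2   retail            5
8     1  partner            4
Hence 4.5.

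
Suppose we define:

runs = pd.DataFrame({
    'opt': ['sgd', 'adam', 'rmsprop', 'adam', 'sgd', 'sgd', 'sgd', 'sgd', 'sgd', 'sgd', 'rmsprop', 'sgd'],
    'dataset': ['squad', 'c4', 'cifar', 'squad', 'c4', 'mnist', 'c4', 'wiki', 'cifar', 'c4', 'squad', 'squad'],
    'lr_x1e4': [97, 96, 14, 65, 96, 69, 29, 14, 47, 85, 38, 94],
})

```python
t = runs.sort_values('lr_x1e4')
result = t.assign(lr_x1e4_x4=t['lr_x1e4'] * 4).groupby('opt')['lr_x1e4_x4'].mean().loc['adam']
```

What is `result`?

322.0

sort by lr_x1e4:
        opt dataset  lr_x1e4
2   rmsprop   cifar       14
7       sgd    wiki       14
6       sgd      c4       29
10  rmsprop   squad       38
8       sgd   cifar       47
3      adam   squad       65
5       sgd   mnist       69
9       sgd      c4       85
11      sgd   squad       94
1      adam      c4       96
4       sgd      c4       96
0       sgd   squad       97
add column lr_x1e4_x4 = t['lr_x1e4'] * 4:
        opt dataset  lr_x1e4  lr_x1e4_x4
2   rmsprop   cifar       14          56
7       sgd    wiki       14          56
6       sgd      c4       29         116
10  rmsprop   squad       38         152
8       sgd   cifar       47         188
3      adam   squad       65         260
5       sgd   mnist       69         276
9       sgd      c4       85         340
11      sgd   squad       94         376
1      adam      c4       96         384
4       sgd      c4       96         384
0       sgd   squad       97         388
group by opt, mean of lr_x1e4_x4:
opt
adam       322.0
rmsprop    104.0
sgd        265.5
Name: lr_x1e4_x4, dtype: float64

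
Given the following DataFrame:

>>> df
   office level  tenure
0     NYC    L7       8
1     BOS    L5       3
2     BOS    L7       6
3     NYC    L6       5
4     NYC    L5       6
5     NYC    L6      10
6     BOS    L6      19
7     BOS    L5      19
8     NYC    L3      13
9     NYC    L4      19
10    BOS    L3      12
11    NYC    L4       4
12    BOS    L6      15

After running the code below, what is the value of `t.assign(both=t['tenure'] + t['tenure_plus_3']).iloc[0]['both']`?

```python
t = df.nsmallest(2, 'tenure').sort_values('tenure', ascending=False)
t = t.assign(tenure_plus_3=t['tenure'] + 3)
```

11

take 2 rows with smallest tenure:
   office level  tenure
1     BOS    L5       3
11    NYC    L4       4
sort by tenure descending:
   office level  tenure
11    NYC    L4       4
1     BOS    L5       3
add column tenure_plus_3 = t['tenure'] + 3:
   office level  tenure  tenure_plus_3
11    NYC    L4       4              7
1     BOS    L5       3              6
add column both = t['tenure'] + t['tenure_plus_3']:
   office level  tenure  tenure_plus_3  both
11    NYC    L4       4              7    11
1     BOS    L5       3              6     9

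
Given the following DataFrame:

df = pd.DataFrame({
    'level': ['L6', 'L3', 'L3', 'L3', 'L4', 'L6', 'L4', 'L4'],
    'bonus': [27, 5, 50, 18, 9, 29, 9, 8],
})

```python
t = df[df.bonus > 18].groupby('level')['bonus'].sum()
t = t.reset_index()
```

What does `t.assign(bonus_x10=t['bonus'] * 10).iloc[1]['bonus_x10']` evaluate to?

filter rows where bonus > 18:
  level  bonus
0    L6     27
2    L3     50
5    L6     29
group by level, sum of bonus:
level
L3    50
L6    56
Name: bonus, dtype: int64
reset_index():
  level  bonus
0    L3     50
1    L6     56
add column bonus_x10 = t['bonus'] * 10:
  level  bonus  bonus_x10
0    L3     50        500
1    L6     56        560
Then the value at position 1, column 'bonus_x10': 560

560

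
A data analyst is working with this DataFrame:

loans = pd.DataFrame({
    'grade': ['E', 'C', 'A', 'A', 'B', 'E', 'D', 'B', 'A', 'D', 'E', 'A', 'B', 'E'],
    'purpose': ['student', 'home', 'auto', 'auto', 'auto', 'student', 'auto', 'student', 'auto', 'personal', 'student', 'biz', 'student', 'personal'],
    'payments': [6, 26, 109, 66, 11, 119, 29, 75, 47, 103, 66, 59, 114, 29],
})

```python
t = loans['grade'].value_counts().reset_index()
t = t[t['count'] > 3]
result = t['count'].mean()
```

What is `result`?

4.0

value_counts of grade:
grade
E    4
A    4
B    3
D    2
C    1
Name: count, dtype: int64
reset_index():
  grade  count
0     E      4
1     A      4
2     B      3
3     D      2
4     C      1
filter rows where count > 3:
  grade  count
0     E      4
1     A      4
The mean of column 'count' is 4.0.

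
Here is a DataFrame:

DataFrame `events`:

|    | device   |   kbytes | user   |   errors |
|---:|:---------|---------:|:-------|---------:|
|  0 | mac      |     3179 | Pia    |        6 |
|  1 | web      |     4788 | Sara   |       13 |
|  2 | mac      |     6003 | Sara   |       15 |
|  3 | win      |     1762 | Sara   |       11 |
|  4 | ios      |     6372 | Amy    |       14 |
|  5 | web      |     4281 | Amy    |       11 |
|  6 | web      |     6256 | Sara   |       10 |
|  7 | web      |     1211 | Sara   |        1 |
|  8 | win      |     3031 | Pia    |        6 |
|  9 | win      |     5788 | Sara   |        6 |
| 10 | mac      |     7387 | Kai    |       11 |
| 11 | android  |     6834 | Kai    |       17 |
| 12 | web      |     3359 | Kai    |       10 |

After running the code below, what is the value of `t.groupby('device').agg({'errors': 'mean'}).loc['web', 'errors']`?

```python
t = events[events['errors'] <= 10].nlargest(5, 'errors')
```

10.0

filter rows where errors <= 10:
   device  kbytes  user  errors
0     mac    3179   Pia       6
6     web    6256  Sara      10
7     web    1211  Sara       1
8     win    3031   Pia       6
9     win    5788  Sara       6
12    web    3359   Kai      10
take 5 rows with largest errors:
   device  kbytes  user  errors
6     web    6256  Sara      10
12    web    3359   Kai      10
0     mac    3179   Pia       6
8     win    3031   Pia       6
9     win    5788  Sara       6
group by device, mean of errors:
        errors
device        
mac        6.0
web       10.0
win        6.0
Hence 10.0.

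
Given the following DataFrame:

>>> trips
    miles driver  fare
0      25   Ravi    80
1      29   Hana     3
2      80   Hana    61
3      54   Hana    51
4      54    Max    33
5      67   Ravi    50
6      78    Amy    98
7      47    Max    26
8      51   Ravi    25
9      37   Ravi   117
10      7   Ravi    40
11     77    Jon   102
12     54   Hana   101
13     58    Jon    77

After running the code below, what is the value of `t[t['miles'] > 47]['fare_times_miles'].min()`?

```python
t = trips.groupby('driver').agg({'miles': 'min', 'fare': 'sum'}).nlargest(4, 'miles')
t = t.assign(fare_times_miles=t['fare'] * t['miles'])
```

7644

group by driver: min(miles), sum(fare):
        miles  fare
driver             
Amy        78    98
Hana       29   216
Jon        58   179
Max        47    59
Ravi        7   312
take 4 rows with largest miles:
        miles  fare
driver             
Amy        78    98
Jon        58   179
Max        47    59
Hana       29   216
add column fare_times_miles = t['fare'] * t['miles']:
        miles  fare  fare_times_miles
driver                               
Amy        78    98              7644
Jon        58   179             10382
Max        47    59              2773
Hana       29   216              6264
filter rows where miles > 47:
        miles  fare  fare_times_miles
driver                               
Amy        78    98              7644
Jon        58   179             10382
Reading off the min of column 'fare_times_miles', we get 7644.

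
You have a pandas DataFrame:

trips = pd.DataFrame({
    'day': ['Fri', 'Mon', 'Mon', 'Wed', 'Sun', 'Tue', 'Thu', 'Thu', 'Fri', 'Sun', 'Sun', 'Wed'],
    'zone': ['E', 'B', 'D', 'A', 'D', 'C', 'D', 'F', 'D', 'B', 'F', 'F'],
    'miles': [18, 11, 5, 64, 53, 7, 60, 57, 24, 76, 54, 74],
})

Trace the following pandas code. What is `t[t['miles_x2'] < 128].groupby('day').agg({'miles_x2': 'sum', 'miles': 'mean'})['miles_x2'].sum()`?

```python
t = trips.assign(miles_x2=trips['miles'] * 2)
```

add column miles_x2 = trips['miles'] * 2:
    day zone  miles  miles_x2
0   Fri    E     18        36
1   Mon    B     11        22
2   Mon    D      5        10
3   Wed    A     64       128
4   Sun    D     53       106
5   Tue    C      7        14
6   Thu    D     60       120
7   Thu    F     57       114
8   Fri    D     24        48
9   Sun    B     76       152
10  Sun    F     54       108
11  Wed    F     74       148
filter rows where miles_x2 < 128:
    day zone  miles  miles_x2
0   Fri    E     18        36
1   Mon    B     11        22
2   Mon    D      5        10
4   Sun    D     53       106
5   Tue    C      7        14
6   Thu    D     60       120
7   Thu    F     57       114
8   Fri    D     24        48
10  Sun    F     54       108
group by day: sum(miles_x2), mean(miles):
     miles_x2  miles
day                 
Fri        84   21.0
Mon        32    8.0
Sun       214   53.5
Thu       234   58.5
Tue        14    7.0
Taking the sum of column 'miles_x2' gives 578.

578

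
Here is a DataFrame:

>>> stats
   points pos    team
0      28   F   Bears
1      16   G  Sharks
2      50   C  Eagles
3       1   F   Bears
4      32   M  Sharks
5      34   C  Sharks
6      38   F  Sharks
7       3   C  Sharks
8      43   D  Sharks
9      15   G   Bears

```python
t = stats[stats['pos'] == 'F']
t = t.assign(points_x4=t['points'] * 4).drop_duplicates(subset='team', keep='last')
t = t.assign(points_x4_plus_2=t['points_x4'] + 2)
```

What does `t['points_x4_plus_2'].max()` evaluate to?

filter rows where pos == 'F':
   points pos    team
0      28   F   Bears
3       1   F   Bears
6      38   F  Sharks
add column points_x4 = t['points'] * 4:
   points pos    team  points_x4
0      28   F   Bears        112
3       1   F   Bears          4
6      38   F  Sharks        152
drop duplicate team (keep=last):
   points pos    team  points_x4
3       1   F   Bears          4
6      38   F  Sharks        152
add column points_x4_plus_2 = t['points_x4'] + 2:
   points pos    team  points_x4  points_x4_plus_2
3       1   F   Bears          4                 6
6      38   F  Sharks        152               154

154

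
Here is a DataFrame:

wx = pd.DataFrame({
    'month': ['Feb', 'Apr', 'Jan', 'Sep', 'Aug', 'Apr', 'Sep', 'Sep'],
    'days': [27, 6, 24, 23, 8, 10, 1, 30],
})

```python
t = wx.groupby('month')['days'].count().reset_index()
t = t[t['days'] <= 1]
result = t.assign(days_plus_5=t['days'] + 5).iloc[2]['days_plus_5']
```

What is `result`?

group by month, count of days:
month
Apr    2
Aug    1
Feb    1
Jan    1
Sep    3
Name: days, dtype: int64
reset_index():
  month  days
0   Apr     2
1   Aug     1
2   Feb     1
3   Jan     1
4   Sep     3
filter rows where days <= 1:
  month  days
1   Aug     1
2   Feb     1
3   Jan     1
add column days_plus_5 = t['days'] + 5:
  month  days  days_plus_5
1   Aug     1            6
2   Feb     1            6
3   Jan     1            6
Finally, value at position 2, column 'days_plus_5' = 6.

6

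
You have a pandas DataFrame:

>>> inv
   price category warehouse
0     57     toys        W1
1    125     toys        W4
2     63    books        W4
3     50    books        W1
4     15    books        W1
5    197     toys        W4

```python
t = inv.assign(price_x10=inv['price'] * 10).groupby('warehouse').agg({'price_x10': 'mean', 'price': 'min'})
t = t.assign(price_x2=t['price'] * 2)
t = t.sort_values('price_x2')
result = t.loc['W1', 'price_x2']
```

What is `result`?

add column price_x10 = inv['price'] * 10:
   price category warehouse  price_x10
0     57     toys        W1        570
1    125     toys        W4       1250
2     63    books        W4        630
3     50    books        W1        500
4     15    books        W1        150
5    197     toys        W4       1970
group by warehouse: mean(price_x10), min(price):
             price_x10  price
warehouse                    
W1          406.666667     15
W4         1283.333333     63
add column price_x2 = t['price'] * 2:
             price_x10  price  price_x2
warehouse                              
W1          406.666667     15        30
W4         1283.333333     63       126
sort by price_x2:
             price_x10  price  price_x2
warehouse                              
W1          406.666667     15        30
W4         1283.333333     63       126

30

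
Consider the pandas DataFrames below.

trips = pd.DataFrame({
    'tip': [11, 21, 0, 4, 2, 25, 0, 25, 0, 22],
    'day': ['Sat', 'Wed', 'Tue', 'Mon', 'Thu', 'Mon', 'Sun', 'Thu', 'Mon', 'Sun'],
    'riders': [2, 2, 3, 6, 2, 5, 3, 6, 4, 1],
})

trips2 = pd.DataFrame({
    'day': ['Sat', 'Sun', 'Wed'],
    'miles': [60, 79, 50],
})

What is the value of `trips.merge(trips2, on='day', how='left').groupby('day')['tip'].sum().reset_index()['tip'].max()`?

29

merge on 'day' (how='left') → 10 rows:
   tip  day  riders  miles
0   11  Sat       2   60.0
1   21  Wed       2   50.0
2    0  Tue       3    NaN
3    4  Mon       6    NaN
4    2  Thu       2    NaN
5   25  Mon       5    NaN
6    0  Sun       3   79.0
7   25  Thu       6    NaN
8    0  Mon       4    NaN
9   22  Sun       1   79.0
group by day, sum of tip:
day
Mon    29
Sat    11
Sun    22
Thu    27
Tue     0
Wed    21
Name: tip, dtype: int64
reset_index():
   day  tip
0  Mon   29
1  Sat   11
2  Sun   22
3  Thu   27
4  Tue    0
5  Wed   21
Hence 29.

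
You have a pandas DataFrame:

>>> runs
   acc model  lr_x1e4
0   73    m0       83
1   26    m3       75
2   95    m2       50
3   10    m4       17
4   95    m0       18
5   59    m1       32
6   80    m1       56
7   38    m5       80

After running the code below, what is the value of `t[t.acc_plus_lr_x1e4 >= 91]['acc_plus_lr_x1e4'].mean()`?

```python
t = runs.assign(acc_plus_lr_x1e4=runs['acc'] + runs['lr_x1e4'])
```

122.857142857

add column acc_plus_lr_x1e4 = runs['acc'] + runs['lr_x1e4']:
   acc model  lr_x1e4  acc_plus_lr_x1e4
0   73    m0       83               156
1   26    m3       75               101
2   95    m2       50               145
3   10    m4       17                27
4   95    m0       18               113
5   59    m1       32                91
6   80    m1       56               136
7   38    m5       80               118
filter rows where acc_plus_lr_x1e4 >= 91:
   acc model  lr_x1e4  acc_plus_lr_x1e4
0   73    m0       83               156
1   26    m3       75               101
2   95    m2       50               145
4   95    m0       18               113
5   59    m1       32                91
6   80    m1       56               136
7   38    m5       80               118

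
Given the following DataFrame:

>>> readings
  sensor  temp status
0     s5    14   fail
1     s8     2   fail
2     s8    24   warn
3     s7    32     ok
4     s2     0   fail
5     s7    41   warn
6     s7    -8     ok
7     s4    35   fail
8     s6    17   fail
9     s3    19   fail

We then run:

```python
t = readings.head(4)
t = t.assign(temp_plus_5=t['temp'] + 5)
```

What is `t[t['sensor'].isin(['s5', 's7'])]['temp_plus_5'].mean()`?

28.0

take first 4 rows:
  sensor  temp status
0     s5    14   fail
1     s8     2   fail
2     s8    24   warn
3     s7    32     ok
add column temp_plus_5 = t['temp'] + 5:
  sensor  temp status  temp_plus_5
0     s5    14   fail           19
1     s8     2   fail            7
2     s8    24   warn           29
3     s7    32     ok           37
filter rows where sensor in ['s5', 's7']:
  sensor  temp status  temp_plus_5
0     s5    14   fail           19
3     s7    32     ok           37
The mean of column 'temp_plus_5' is 28.0.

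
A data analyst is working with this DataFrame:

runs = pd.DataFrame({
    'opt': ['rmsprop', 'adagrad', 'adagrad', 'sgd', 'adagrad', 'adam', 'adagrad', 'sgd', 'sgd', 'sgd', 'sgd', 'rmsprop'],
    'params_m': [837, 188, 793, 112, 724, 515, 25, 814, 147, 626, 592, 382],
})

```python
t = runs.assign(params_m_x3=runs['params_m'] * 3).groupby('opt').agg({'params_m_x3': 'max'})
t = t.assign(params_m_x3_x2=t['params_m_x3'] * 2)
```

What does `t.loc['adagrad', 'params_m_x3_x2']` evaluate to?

4758

add column params_m_x3 = runs['params_m'] * 3:
        opt  params_m  params_m_x3
0   rmsprop       837         2511
1   adagrad       188          564
2   adagrad       793         2379
3       sgd       112          336
4   adagrad       724         2172
5      adam       515         1545
6   adagrad        25           75
7       sgd       814         2442
8       sgd       147          441
9       sgd       626         1878
10      sgd       592         1776
11  rmsprop       382         1146
group by opt, max of params_m_x3:
         params_m_x3
opt                 
adagrad         2379
adam            1545
rmsprop         2511
sgd             2442
add column params_m_x3_x2 = t['params_m_x3'] * 2:
         params_m_x3  params_m_x3_x2
opt                                 
adagrad         2379            4758
adam            1545            3090
rmsprop         2511            5022
sgd             2442            4884
The value at row 'adagrad', column 'params_m_x3_x2' is 4758.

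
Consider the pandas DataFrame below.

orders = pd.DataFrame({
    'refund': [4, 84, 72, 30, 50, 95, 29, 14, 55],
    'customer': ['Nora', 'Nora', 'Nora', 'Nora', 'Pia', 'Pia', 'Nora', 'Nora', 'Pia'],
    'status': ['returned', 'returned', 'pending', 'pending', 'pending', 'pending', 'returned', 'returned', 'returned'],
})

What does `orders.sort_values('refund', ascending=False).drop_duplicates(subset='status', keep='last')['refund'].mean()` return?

sort by refund descending:
   refund customer    status
5      95      Pia   pending
1      84     Nora  returned
2      72     Nora   pending
8      55      Pia  returned
4      50      Pia   pending
3      30     Nora   pending
6      29     Nora  returned
7      14     Nora  returned
0       4     Nora  returned
drop duplicate status (keep=last):
   refund customer    status
3      30     Nora   pending
0       4     Nora  returned
Hence 17.0.

17.0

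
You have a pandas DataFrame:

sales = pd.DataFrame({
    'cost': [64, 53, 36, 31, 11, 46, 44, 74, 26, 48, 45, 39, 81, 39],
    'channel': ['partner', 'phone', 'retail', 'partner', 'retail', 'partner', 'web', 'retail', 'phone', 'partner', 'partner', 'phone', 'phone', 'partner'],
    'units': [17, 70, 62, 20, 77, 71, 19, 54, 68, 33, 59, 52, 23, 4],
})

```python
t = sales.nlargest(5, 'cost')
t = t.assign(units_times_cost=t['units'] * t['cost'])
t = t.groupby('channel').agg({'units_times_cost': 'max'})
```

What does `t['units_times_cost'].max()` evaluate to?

3996

take 5 rows with largest cost:
    cost  channel  units
12    81    phone     23
7     74   retail     54
0     64  partner     17
1     53    phone     70
9     48  partner     33
add column units_times_cost = t['units'] * t['cost']:
    cost  channel  units  units_times_cost
12    81    phone     23              1863
7     74   retail     54              3996
0     64  partner     17              1088
1     53    phone     70              3710
9     48  partner     33              1584
group by channel, max of units_times_cost:
         units_times_cost
channel                  
partner              1584
phone                3710
retail               3996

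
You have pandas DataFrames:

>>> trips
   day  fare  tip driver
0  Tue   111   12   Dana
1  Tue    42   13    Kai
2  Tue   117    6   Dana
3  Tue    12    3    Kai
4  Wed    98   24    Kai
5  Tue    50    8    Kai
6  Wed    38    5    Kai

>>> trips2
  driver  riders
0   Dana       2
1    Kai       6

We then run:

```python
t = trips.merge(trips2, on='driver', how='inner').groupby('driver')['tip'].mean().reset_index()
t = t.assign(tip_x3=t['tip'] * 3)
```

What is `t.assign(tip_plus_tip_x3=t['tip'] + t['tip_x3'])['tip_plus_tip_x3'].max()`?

merge on 'driver' (how='inner') → 7 rows:
   day  fare  tip driver  riders
0  Tue   111   12   Dana       2
1  Tue    42   13    Kai       6
2  Tue   117    6   Dana       2
3  Tue    12    3    Kai       6
4  Wed    98   24    Kai       6
5  Tue    50    8    Kai       6
6  Wed    38    5    Kai       6
group by driver, mean of tip:
driver
Dana     9.0
Kai     10.6
Name: tip, dtype: float64
reset_index():
  driver   tip
0   Dana   9.0
1    Kai  10.6
add column tip_x3 = t['tip'] * 3:
  driver   tip  tip_x3
0   Dana   9.0    27.0
1    Kai  10.6    31.8
add column tip_plus_tip_x3 = t['tip'] + t['tip_x3']:
  driver   tip  tip_x3  tip_plus_tip_x3
0   Dana   9.0    27.0             36.0
1    Kai  10.6    31.8             42.4
Hence 42.4.

42.4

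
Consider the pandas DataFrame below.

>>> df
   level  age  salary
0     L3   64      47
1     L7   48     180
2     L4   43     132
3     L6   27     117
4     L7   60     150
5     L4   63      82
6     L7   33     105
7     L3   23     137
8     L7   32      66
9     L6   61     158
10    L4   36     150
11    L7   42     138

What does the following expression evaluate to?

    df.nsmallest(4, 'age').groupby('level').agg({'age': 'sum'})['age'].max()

take 4 rows with smallest age:
  level  age  salary
7    L3   23     137
3    L6   27     117
8    L7   32      66
6    L7   33     105
group by level, sum of age:
       age
level     
L3      23
L6      27
L7      65
Hence 65.

65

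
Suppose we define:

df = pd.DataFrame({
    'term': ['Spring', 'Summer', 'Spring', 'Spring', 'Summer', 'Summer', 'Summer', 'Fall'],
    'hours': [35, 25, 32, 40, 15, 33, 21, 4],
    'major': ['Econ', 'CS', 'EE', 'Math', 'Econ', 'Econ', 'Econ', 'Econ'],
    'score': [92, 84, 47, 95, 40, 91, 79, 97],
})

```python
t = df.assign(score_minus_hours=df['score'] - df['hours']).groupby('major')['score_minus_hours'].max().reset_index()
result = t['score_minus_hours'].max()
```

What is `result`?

add column score_minus_hours = df['score'] - df['hours']:
     term  hours major  score  score_minus_hours
0  Spring     35  Econ     92                 57
1  Summer     25    CS     84                 59
2  Spring     32    EE     47                 15
3  Spring     40  Math     95                 55
4  Summer     15  Econ     40                 25
5  Summer     33  Econ     91                 58
6  Summer     21  Econ     79                 58
7    Fall      4  Econ     97                 93
group by major, max of score_minus_hours:
major
CS      59
EE      15
Econ    93
Math    55
Name: score_minus_hours, dtype: int64
reset_index():
  major  score_minus_hours
0    CS                 59
1    EE                 15
2  Econ                 93
3  Math                 55

93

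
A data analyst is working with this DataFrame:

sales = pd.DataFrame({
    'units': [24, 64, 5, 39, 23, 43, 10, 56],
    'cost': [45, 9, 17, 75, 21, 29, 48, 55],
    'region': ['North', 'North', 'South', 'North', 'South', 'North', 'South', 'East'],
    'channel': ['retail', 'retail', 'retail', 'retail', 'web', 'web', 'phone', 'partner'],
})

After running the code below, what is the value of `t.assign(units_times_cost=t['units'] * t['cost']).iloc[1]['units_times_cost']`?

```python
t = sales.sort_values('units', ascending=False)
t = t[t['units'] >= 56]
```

3080

sort by units descending:
   units  cost region  channel
1     64     9  North   retail
7     56    55   East  partner
5     43    29  North      web
3     39    75  North   retail
0     24    45  North   retail
4     23    21  South      web
6     10    48  South    phone
2      5    17  South   retail
filter rows where units >= 56:
   units  cost region  channel
1     64     9  North   retail
7     56    55   East  partner
add column units_times_cost = t['units'] * t['cost']:
   units  cost region  channel  units_times_cost
1     64     9  North   retail               576
7     56    55   East  partner              3080
Finally, value at position 1, column 'units_times_cost' = 3080.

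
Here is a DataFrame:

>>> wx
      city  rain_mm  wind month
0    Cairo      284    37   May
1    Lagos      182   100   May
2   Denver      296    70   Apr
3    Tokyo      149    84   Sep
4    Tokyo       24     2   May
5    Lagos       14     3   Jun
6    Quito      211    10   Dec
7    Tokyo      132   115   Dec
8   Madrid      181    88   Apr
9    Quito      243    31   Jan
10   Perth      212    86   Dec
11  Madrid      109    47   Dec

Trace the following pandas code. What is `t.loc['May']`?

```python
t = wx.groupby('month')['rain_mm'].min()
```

24

group by month, min of rain_mm:
month
Apr    181
Dec    109
Jan    243
Jun     14
May     24
Sep    149
Name: rain_mm, dtype: int64
The value at index 'May' is 24.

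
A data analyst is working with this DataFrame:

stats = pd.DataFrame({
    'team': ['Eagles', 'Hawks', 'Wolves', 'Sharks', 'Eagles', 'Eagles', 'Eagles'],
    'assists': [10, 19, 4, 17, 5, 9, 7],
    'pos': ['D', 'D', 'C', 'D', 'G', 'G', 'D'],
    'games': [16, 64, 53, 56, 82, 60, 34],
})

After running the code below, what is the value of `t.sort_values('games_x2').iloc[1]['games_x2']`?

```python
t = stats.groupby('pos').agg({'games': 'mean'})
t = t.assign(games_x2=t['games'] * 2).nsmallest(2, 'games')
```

group by pos, mean of games:
     games
pos       
C     53.0
D     42.5
G     71.0
add column games_x2 = t['games'] * 2:
     games  games_x2
pos                 
C     53.0     106.0
D     42.5      85.0
G     71.0     142.0
take 2 rows with smallest games:
     games  games_x2
pos                 
D     42.5      85.0
C     53.0     106.0
sort by games_x2:
     games  games_x2
pos                 
D     42.5      85.0
C     53.0     106.0

106.0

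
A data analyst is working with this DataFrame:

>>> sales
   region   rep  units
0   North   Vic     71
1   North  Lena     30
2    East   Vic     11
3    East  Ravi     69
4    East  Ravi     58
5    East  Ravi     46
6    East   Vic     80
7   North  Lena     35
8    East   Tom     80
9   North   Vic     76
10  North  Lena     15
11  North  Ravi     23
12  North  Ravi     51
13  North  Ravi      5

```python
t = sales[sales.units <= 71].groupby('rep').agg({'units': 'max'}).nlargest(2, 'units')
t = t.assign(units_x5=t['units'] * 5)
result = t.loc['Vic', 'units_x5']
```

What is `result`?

355

filter rows where units <= 71:
   region   rep  units
0   North   Vic     71
1   North  Lena     30
2    East   Vic     11
3    East  Ravi     69
4    East  Ravi     58
5    East  Ravi     46
7   North  Lena     35
10  North  Lena     15
11  North  Ravi     23
12  North  Ravi     51
13  North  Ravi      5
group by rep, max of units:
      units
rep        
Lena     35
Ravi     69
Vic      71
take 2 rows with largest units:
      units
rep        
Vic      71
Ravi     69
add column units_x5 = t['units'] * 5:
      units  units_x5
rep                  
Vic      71       355
Ravi     69       345
Reading off the value at row 'Vic', column 'units_x5', we get 355.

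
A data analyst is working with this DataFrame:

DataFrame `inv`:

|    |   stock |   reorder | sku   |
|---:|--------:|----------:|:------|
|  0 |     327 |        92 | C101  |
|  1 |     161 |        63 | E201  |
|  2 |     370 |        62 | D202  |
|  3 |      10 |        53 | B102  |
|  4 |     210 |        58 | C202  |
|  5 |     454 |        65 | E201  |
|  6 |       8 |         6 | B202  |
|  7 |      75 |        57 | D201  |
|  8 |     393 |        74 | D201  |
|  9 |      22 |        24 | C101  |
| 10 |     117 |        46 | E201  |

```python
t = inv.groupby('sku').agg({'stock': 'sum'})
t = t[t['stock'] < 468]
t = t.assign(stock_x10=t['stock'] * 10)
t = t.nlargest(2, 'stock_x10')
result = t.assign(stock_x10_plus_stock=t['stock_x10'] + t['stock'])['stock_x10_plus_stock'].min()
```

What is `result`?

group by sku, sum of stock:
      stock
sku        
B102     10
B202      8
C101    349
C202    210
D201    468
D202    370
E201    732
filter rows where stock < 468:
      stock
sku        
B102     10
B202      8
C101    349
C202    210
D202    370
add column stock_x10 = t['stock'] * 10:
      stock  stock_x10
sku                   
B102     10        100
B202      8         80
C101    349       3490
C202    210       2100
D202    370       3700
take 2 rows with largest stock_x10:
      stock  stock_x10
sku                   
D202    370       3700
C101    349       3490
add column stock_x10_plus_stock = t['stock_x10'] + t['stock']:
      stock  stock_x10  stock_x10_plus_stock
sku                                         
D202    370       3700                  4070
C101    349       3490                  3839
Hence 3839.

3839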